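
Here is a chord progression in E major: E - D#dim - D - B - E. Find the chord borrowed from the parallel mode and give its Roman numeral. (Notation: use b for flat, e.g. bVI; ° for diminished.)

The diatonic triads in E major are E, F#m, G#m, A, B, C#m, D#dim. Of the given chords, E, D#dim and B are diatonic. But D (D–F#–A) is foreign: the diatonic vii° on degree 7 is D#dim, whereas D comes from E minor. It is labeled bVII.

bVII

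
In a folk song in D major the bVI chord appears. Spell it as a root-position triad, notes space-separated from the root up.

Bb D F

The root of bVI is the lowered 6th degree: B becomes Bb. In D minor the chord on Bb is Bb–D–F.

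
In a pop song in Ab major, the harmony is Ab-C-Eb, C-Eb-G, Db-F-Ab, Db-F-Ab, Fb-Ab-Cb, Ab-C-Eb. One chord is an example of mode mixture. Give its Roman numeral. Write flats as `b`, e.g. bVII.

bVI

In Ab major the diatonic chords are Ab, Bbm, Cm, Db, Eb, Fm, Gdim. Of the given chords, Ab–C–Eb = Ab, C–Eb–G = Cm and Db–F–Ab = Db are diatonic. Fb–Ab–Cb is not: scale degree 6 in Ab major carries Fm (vi). In Ab minor the chord on that degree is Fb, so here it functions as bVI, borrowed from the parallel minor.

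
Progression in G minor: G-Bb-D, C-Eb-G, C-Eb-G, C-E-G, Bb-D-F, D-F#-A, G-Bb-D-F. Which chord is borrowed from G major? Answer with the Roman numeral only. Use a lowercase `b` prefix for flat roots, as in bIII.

IV

G minor has the diatonic set Gm, Adim, Bb, Cm, D, Eb, F (with V from harmonic minor). Of the given chords, G–Bb–D = Gm, C–Eb–G = Cm, Bb–D–F = Bb, D–F#–A = D and G–Bb–D–F = Gm7 are diatonic. C–E–G is not: scale degree 4 in G minor carries Cm (iv). In G major the chord on that degree is C, so here it functions as IV, borrowed from the parallel major.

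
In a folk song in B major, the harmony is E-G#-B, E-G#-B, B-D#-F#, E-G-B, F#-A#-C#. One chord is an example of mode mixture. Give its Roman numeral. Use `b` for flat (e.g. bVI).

In B major the diatonic chords are B, C#m, D#m, E, F#, G#m, A#dim. Of the given chords, E–G#–B = E, B–D#–F# = B and F#–A#–C# = F# are diatonic. E–G–B doesn't fit — on degree 4 B major would have E (IV). Em is the degree-4 chord of B minor, so it is the borrowed iv.

iv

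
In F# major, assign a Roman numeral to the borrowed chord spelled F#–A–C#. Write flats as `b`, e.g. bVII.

The root F# is the diatonic 1st degree of F# major; the borrowing shows in the chord quality. Diatonically F# major has F# (I) on that degree; F#–A–C# is instead the minor chord native to F# minor, so it takes the label i.

i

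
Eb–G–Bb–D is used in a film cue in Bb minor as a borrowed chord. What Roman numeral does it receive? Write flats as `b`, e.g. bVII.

IVmaj7

The root Eb is the diatonic 4th degree of Bb minor; the borrowing shows in the chord quality. Diatonically Bb minor has Ebm (iv) on that degree; Eb–G–Bb–D is instead the major-seventh chord native to Bb major, so it takes the label IVmaj7.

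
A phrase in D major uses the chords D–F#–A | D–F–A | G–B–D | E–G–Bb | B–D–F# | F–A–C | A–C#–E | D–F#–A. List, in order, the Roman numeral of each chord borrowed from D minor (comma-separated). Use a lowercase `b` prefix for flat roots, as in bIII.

i, ii°, bIII

In D major the diatonic chords are D, Em, F#m, G, A, Bm, C#dim. D–F#–A = D, G–B–D = G, B–D–F# = Bm and A–C#–E = A all belong to that set. But D–F–A is foreign: the diatonic I on degree 1 is D, whereas Dm comes from D minor. It is labeled i. But E–G–Bb is foreign: the diatonic ii on degree 2 is Em, whereas Edim comes from D minor. It is labeled ii°. But F–A–C is foreign: the diatonic iii on degree 3 is F#m, whereas F comes from D minor. It is labeled bIII.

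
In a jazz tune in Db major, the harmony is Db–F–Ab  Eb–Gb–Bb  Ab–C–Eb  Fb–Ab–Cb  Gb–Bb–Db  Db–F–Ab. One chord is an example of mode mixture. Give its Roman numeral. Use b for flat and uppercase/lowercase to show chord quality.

In Db major the diatonic chords are Db, Ebm, Fm, Gb, Ab, Bbm, Cdim. Of the given chords, Db–F–Ab = Db, Eb–Gb–Bb = Ebm, Ab–C–Eb = Ab and Gb–Bb–Db = Gb are diatonic. Fb–Ab–Cb is not: scale degree 3 in Db major carries Fm (iii). In Db minor the chord on that degree is Fb, so here it functions as bIII, borrowed from the parallel minor.

bIII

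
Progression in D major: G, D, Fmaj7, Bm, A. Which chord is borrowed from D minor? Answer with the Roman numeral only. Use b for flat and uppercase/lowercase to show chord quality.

bIIImaj7

In D major the diatonic chords are D, Em, F#m, G, A, Bm, C#dim. G, D, Bm and A are all diatonic. Fmaj7 (F–A–C–E) is not: scale degree 3 in D major carries F#m (iii). In D minor the chord on that degree is Fmaj7, so here it functions as bIIImaj7, borrowed from the parallel minor.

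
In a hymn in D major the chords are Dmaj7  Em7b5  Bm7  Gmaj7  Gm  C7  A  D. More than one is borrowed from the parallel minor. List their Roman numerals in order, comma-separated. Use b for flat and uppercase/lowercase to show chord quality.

The diatonic triads in D major are D, Em, F#m, G, A, Bm, C#dim. Dmaj7, Bm7, Gmaj7, A and D all belong to that set. But Em7b5 (E–G–Bb–D) is foreign: the diatonic ii on degree 2 is Em, whereas Em7b5 comes from D minor. It is labeled iiø7. Gm (G–Bb–D) is not: scale degree 4 in D major carries G (IV). In D minor the chord on that degree is Gm, so here it functions as iv, borrowed from the parallel minor. C7 (C–E–G–Bb) doesn't fit — on degree 7 D major would have C#dim (vii°). C7 is the degree-7 chord of D minor, so it is the borrowed bVII7.

iiø7, iv, bVII7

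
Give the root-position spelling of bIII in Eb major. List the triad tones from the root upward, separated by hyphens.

Scale degree 3 in Eb major is G. bIII uses the lowered form, Gb, taken from Eb minor. In Eb minor the chord on Gb is Gb–Bb–Db.

Gb-Bb-Db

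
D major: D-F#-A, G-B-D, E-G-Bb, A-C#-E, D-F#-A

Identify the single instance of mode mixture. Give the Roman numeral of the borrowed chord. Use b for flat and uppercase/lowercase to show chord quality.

ii°

D major has the diatonic set D, Em, F#m, G, A, Bm, C#dim. Of the given chords, D–F#–A = D, G–B–D = G and A–C#–E = A are diatonic. E–G–Bb is not: scale degree 2 in D major carries Em (ii). In D minor the chord on that degree is Edim, so here it functions as ii°, borrowed from the parallel minor.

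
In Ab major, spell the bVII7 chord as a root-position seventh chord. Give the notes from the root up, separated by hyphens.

Gb-Bb-Db-Fb

Scale degree 7 in Ab major is G. bVII7 uses the lowered form, Gb, taken from Ab minor. Stacking thirds in Ab minor on Gb gives Gb–Bb–Db–Fb.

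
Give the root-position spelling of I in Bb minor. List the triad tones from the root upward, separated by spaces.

Bb D F

The root, Bb, is scale degree 1 — the same note in Bb minor and Bb major; only the chord quality changes. Stacking thirds in Bb major on Bb gives Bb–D–F.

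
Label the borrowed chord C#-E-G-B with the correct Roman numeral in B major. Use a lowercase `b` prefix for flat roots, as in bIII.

C# is scale degree 2 in B major. C#–E–G–B is a half-diminished-seventh chord — the form found in B minor, not the diatonic ii (C#m). Borrowed into B major it is written iiø7.

iiø7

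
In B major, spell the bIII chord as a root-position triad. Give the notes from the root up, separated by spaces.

D F# A

bIII is built on the lowered scale degree 3. In B major degree 3 is D#; lowered it becomes D. Building the major chord from the parallel minor on D: D–F#–A.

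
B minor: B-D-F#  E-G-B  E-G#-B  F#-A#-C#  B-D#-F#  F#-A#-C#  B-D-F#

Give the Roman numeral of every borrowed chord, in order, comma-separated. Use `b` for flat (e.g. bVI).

IV, I

In B minor (with V from harmonic minor) the diatonic chords are Bm, C#dim, D, Em, F#, G, A. B–D–F# = Bm, E–G–B = Em and F#–A#–C# = F# are all diatonic. But E–G#–B is foreign: the diatonic iv on degree 4 is Em, whereas E comes from B major. It is labeled IV. B–D#–F# doesn't fit — on degree 1 B minor would have Bm (i). B is the degree-1 chord of B major, so it is the borrowed I.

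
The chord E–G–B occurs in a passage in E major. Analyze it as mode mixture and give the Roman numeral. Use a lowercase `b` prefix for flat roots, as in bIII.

i

E is scale degree 1 in E major. Diatonically E major has E (I) on that degree; E–G–B is instead the minor chord native to E minor, so it takes the label i.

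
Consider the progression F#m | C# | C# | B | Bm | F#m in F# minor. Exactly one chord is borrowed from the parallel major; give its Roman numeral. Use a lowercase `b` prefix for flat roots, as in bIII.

In F# minor (with V from harmonic minor) the diatonic chords are F#m, G#dim, A, Bm, C#, D, E. F#m, C# and Bm all belong to that set. B (B–D#–F#) doesn't fit — on degree 4 F# minor would have Bm (iv). B is the degree-4 chord of F# major, so it is the borrowed IV.

IV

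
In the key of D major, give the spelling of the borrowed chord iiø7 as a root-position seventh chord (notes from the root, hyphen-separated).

E-G-Bb-D

The root, E, is scale degree 2 — the same note in D major and D minor; only the chord quality changes. Stacking thirds in D minor on E gives E–G–Bb–D.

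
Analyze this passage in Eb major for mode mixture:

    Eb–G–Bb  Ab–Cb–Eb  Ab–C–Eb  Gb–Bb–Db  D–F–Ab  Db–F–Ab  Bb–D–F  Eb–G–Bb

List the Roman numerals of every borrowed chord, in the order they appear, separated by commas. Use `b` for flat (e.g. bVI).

iv, bIII, bVII

Eb major has the diatonic set Eb, Fm, Gm, Ab, Bb, Cm, Ddim. Eb–G–Bb = Eb, Ab–C–Eb = Ab, D–F–Ab = Ddim and Bb–D–F = Bb all belong to that set. But Ab–Cb–Eb is foreign: the diatonic IV on degree 4 is Ab, whereas Abm comes from Eb minor. It is labeled iv. Gb–Bb–Db is not: scale degree 3 in Eb major carries Gm (iii). In Eb minor the chord on that degree is Gb, so here it functions as bIII, borrowed from the parallel minor. Db–F–Ab doesn't fit — on degree 7 Eb major would have Ddim (vii°). Db is the degree-7 chord of Eb minor, so it is the borrowed bVII.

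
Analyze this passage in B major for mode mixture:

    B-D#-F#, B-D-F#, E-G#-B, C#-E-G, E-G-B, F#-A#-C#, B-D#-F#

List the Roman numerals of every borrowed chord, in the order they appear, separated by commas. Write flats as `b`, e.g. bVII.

The diatonic triads in B major are B, C#m, D#m, E, F#, G#m, A#dim. B–D#–F# = B, E–G#–B = E and F#–A#–C# = F# are all diatonic. B–D–F# doesn't fit — on degree 1 B major would have B (I). Bm is the degree-1 chord of B minor, so it is the borrowed i. C#–E–G doesn't fit — on degree 2 B major would have C#m (ii). C#dim is the degree-2 chord of B minor, so it is the borrowed ii°. E–G–B doesn't fit — on degree 4 B major would have E (IV). Em is the degree-4 chord of B minor, so it is the borrowed iv.

i, ii°, iv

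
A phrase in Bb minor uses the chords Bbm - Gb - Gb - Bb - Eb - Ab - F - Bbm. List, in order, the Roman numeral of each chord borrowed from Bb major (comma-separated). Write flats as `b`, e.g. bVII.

I, IV

In Bb minor (with V from harmonic minor) the diatonic chords are Bbm, Cdim, Db, Ebm, F, Gb, Ab. Bbm, Gb, Ab and F all belong to that set. Bb (Bb–D–F) doesn't fit — on degree 1 Bb minor would have Bbm (i). Bb is the degree-1 chord of Bb major, so it is the borrowed I. But Eb (Eb–G–Bb) is foreign: the diatonic iv on degree 4 is Ebm, whereas Eb comes from Bb major. It is labeled IV.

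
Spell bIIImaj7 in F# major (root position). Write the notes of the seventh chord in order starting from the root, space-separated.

The root of bIIImaj7 is the lowered 3rd degree: A# becomes A. Building the major-seventh chord from the parallel minor on A: A–C#–E–G#.

A C# E G#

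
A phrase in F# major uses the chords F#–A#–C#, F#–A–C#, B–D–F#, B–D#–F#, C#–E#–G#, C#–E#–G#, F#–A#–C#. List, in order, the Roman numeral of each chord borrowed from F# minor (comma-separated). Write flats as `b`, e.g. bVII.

F# major has the diatonic set F#, G#m, A#m, B, C#, D#m, E#dim. Of the given chords, F#–A#–C# = F#, B–D#–F# = B and C#–E#–G# = C# are diatonic. F#–A–C# doesn't fit — on degree 1 F# major would have F# (I). F#m is the degree-1 chord of F# minor, so it is the borrowed i. B–D–F# doesn't fit — on degree 4 F# major would have B (IV). Bm is the degree-4 chord of F# minor, so it is the borrowed iv.

i, iv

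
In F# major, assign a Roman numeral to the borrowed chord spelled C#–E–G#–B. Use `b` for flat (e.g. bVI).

v7

The root C# is the diatonic 5th degree of F# major; the borrowing shows in the chord quality. Diatonically F# major has C# (V) on that degree; C#–E–G#–B is instead the minor-seventh chord native to F# minor, so it takes the label v7.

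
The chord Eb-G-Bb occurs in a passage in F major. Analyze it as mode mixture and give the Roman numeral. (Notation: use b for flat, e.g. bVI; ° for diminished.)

The root Eb is the lowered 7th scale degree — diatonically F major has E there. Diatonically F major has Edim (vii°) on that degree; Eb–G–Bb is instead the major chord native to F minor, so it takes the label bVII.

bVII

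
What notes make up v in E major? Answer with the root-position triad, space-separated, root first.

v is built on scale degree 5, which is B in both E major and its parallel. In E minor the chord on B is B–D–F#.

B D F#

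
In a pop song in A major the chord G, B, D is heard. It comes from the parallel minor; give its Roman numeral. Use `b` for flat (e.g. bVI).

G is the lowered form of scale degree 7 in A major (the diatonic degree 7 is G#). G–B–D is a major chord — the form found in A minor, not the diatonic vii° (G#dim). Borrowed into A major it is written bVII.

bVII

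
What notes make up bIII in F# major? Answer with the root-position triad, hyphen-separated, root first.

The root of bIII is the lowered 3rd degree: A# becomes A. Building the major chord from the parallel minor on A: A–C#–E.

A-C#-E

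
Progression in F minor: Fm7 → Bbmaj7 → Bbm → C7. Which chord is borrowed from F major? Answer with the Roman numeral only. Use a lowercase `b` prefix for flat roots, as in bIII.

In F minor (with V from harmonic minor) the diatonic chords are Fm, Gdim, Ab, Bbm, C, Db, Eb. Fm7, Bbm and C7 are all diatonic. But Bbmaj7 (Bb–D–F–A) is foreign: the diatonic iv on degree 4 is Bbm, whereas Bbmaj7 comes from F major. It is labeled IVmaj7.

IVmaj7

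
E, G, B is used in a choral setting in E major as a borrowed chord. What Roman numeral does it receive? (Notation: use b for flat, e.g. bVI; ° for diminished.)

i

The root E is the diatonic 1st degree of E major; the borrowing shows in the chord quality. Diatonically E major has E (I) on that degree; E–G–B is instead the minor chord native to E minor, so it takes the label i.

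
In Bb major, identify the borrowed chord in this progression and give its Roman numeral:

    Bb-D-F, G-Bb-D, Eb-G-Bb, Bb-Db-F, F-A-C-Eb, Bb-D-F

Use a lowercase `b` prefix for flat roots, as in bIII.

In Bb major the diatonic chords are Bb, Cm, Dm, Eb, F, Gm, Adim. Bb–D–F = Bb, G–Bb–D = Gm, Eb–G–Bb = Eb and F–A–C–Eb = F7 are all diatonic. Bb–Db–F doesn't fit — on degree 1 Bb major would have Bb (I). Bbm is the degree-1 chord of Bb minor, so it is the borrowed i.

i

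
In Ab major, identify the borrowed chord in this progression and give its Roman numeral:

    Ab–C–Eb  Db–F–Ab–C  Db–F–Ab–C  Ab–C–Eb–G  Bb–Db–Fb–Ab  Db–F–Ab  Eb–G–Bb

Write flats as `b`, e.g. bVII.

iiø7

Ab major has the diatonic set Ab, Bbm, Cm, Db, Eb, Fm, Gdim. Ab–C–Eb = Ab, Db–F–Ab–C = Dbmaj7, Ab–C–Eb–G = Abmaj7, Db–F–Ab = Db and Eb–G–Bb = Eb all belong to that set. But Bb–Db–Fb–Ab is foreign: the diatonic ii on degree 2 is Bbm, whereas Bbm7b5 comes from Ab minor. It is labeled iiø7.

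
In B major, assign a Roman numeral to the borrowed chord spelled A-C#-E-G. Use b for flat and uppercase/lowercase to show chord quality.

A is the lowered form of scale degree 7 in B major (the diatonic degree 7 is A#). The diatonic chord on degree 7 would be A#dim (vii°), but A–C#–E–G is the dominant-seventh chord from B minor. As a borrowed chord it is labeled bVII7.

bVII7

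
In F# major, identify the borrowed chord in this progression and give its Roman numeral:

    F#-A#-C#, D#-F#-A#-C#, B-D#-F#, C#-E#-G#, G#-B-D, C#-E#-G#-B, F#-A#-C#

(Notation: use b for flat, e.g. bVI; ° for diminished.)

ii°

F# major has the diatonic set F#, G#m, A#m, B, C#, D#m, E#dim. F#–A#–C# = F#, D#–F#–A#–C# = D#m7, B–D#–F# = B, C#–E#–G# = C# and C#–E#–G#–B = C#7 are all diatonic. G#–B–D is not: scale degree 2 in F# major carries G#m (ii). In F# minor the chord on that degree is G#dim, so here it functions as ii°, borrowed from the parallel minor.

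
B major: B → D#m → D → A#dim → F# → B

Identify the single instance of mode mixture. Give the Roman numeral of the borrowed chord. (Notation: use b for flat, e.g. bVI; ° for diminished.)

B major has the diatonic set B, C#m, D#m, E, F#, G#m, A#dim. B, D#m, A#dim and F# are all diatonic. But D (D–F#–A) is foreign: the diatonic iii on degree 3 is D#m, whereas D comes from B minor. It is labeled bIII.

bIII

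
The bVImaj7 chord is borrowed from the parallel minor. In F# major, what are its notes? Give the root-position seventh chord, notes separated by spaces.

D F# A C#

bVImaj7 is built on the lowered scale degree 6. In F# major degree 6 is D#; lowered it becomes D. Stacking thirds in F# minor on D gives D–F#–A–C#.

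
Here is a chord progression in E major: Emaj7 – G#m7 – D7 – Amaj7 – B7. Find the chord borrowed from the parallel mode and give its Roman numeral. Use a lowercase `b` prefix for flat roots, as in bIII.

In E major the diatonic chords are E, F#m, G#m, A, B, C#m, D#dim. Emaj7, G#m7, Amaj7 and B7 all belong to that set. D7 (D–F#–A–C) doesn't fit — on degree 7 E major would have D#dim (vii°). D7 is the degree-7 chord of E minor, so it is the borrowed bVII7.

bVII7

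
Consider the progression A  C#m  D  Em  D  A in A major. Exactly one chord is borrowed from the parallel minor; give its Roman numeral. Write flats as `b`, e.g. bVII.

A major has the diatonic set A, Bm, C#m, D, E, F#m, G#dim. A, C#m and D are all diatonic. Em (E–G–B) is not: scale degree 5 in A major carries E (V). In A minor the chord on that degree is Em, so here it functions as v, borrowed from the parallel minor.

v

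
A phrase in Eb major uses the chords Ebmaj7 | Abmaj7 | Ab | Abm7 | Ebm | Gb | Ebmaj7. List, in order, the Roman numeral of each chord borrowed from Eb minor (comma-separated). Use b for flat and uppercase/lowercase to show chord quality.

iv7, i, bIII

In Eb major the diatonic chords are Eb, Fm, Gm, Ab, Bb, Cm, Ddim. Of the given chords, Ebmaj7, Abmaj7 and Ab are diatonic. But Abm7 (Ab–Cb–Eb–Gb) is foreign: the diatonic IV on degree 4 is Ab, whereas Abm7 comes from Eb minor. It is labeled iv7. But Ebm (Eb–Gb–Bb) is foreign: the diatonic I on degree 1 is Eb, whereas Ebm comes from Eb minor. It is labeled i. Gb (Gb–Bb–Db) doesn't fit — on degree 3 Eb major would have Gm (iii). Gb is the degree-3 chord of Eb minor, so it is the borrowed bIII.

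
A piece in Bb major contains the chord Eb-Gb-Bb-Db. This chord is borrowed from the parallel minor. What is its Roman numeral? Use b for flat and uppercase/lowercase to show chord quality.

The root Eb is the diatonic 4th degree of Bb major; the borrowing shows in the chord quality. Eb–Gb–Bb–Db is a minor-seventh chord — the form found in Bb minor, not the diatonic IV (Eb). Borrowed into Bb major it is written iv7.

iv7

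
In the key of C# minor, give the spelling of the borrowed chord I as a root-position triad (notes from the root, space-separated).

The root, C#, is scale degree 1 — the same note in C# minor and C# major; only the chord quality changes. Building the major chord from the parallel major on C#: C#–E#–G#.

C# E# G#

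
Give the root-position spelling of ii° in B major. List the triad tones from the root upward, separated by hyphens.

The root, C#, is scale degree 2 — the same note in B major and B minor; only the chord quality changes. Building the diminished chord from the parallel minor on C#: C#–E–G.

C#-E-G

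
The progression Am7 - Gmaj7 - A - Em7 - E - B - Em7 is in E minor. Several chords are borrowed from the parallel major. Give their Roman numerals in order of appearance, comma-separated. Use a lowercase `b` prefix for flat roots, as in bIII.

IV, I

In E minor (with V from harmonic minor) the diatonic chords are Em, F#dim, G, Am, B, C, D. Of the given chords, Am7, Gmaj7, Em7 and B are diatonic. But A (A–C#–E) is foreign: the diatonic iv on degree 4 is Am, whereas A comes from E major. It is labeled IV. But E (E–G#–B) is foreign: the diatonic i on degree 1 is Em, whereas E comes from E major. It is labeled I.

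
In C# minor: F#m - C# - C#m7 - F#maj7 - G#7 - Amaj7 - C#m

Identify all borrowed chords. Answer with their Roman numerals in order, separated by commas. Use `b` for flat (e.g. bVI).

The diatonic triads in C# minor (with V from harmonic minor) are C#m, D#dim, E, F#m, G#, A, B. F#m, C#m7, G#7, Amaj7 and C#m are all diatonic. C# (C#–E#–G#) is not: scale degree 1 in C# minor carries C#m (i). In C# major the chord on that degree is C#, so here it functions as I, borrowed from the parallel major. F#maj7 (F#–A#–C#–E#) doesn't fit — on degree 4 C# minor would have F#m (iv). F#maj7 is the degree-4 chord of C# major, so it is the borrowed IVmaj7.

I, IVmaj7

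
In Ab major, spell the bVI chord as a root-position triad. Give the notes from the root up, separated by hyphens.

The root of bVI is the lowered 6th degree: F becomes Fb. In Ab minor the chord on Fb is Fb–Ab–Cb.

Fb-Ab-Cb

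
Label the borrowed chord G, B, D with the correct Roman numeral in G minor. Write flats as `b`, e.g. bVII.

I

G is scale degree 1 in G minor. The diatonic chord on degree 1 would be Gm (i), but G–B–D is the major chord from G major. As a borrowed chord it is labeled I.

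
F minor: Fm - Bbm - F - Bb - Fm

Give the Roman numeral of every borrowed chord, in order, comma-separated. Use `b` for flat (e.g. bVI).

I, IV

F minor has the diatonic set Fm, Gdim, Ab, Bbm, C, Db, Eb (with V from harmonic minor). Fm and Bbm are both diatonic. But F (F–A–C) is foreign: the diatonic i on degree 1 is Fm, whereas F comes from F major. It is labeled I. Bb (Bb–D–F) is not: scale degree 4 in F minor carries Bbm (iv). In F major the chord on that degree is Bb, so here it functions as IV, borrowed from the parallel major.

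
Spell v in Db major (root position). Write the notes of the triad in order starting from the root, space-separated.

Ab Cb Eb

v is built on scale degree 5, which is Ab in both Db major and its parallel. Stacking thirds in Db minor on Ab gives Ab–Cb–Eb.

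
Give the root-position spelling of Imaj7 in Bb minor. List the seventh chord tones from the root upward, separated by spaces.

The root, Bb, is scale degree 1 — the same note in Bb minor and Bb major; only the chord quality changes. In Bb major the chord on Bb is Bb–D–F–A.

Bb D F A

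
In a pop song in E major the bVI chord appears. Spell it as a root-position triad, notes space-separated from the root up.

C E G

Scale degree 6 in E major is C#. bVI uses the lowered form, C, taken from E minor. In E minor the chord on C is C–E–G.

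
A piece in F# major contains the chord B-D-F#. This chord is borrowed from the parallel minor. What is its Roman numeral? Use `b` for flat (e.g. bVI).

B is scale degree 4 in F# major. The diatonic chord on degree 4 would be B (IV), but B–D–F# is the minor chord from F# minor. As a borrowed chord it is labeled iv.

iv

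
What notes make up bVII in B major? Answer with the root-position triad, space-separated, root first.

Scale degree 7 in B major is A#. bVII uses the lowered form, A, taken from B minor. In B minor the chord on A is A–C#–E.

A C# E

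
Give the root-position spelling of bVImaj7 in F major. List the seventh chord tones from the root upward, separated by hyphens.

Scale degree 6 in F major is D. bVImaj7 uses the lowered form, Db, taken from F minor. In F minor the chord on Db is Db–F–Ab–C.

Db-F-Ab-C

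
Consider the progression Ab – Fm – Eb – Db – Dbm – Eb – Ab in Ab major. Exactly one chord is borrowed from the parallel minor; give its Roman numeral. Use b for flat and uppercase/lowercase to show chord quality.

In Ab major the diatonic chords are Ab, Bbm, Cm, Db, Eb, Fm, Gdim. Ab, Fm, Eb and Db are all diatonic. Dbm (Db–Fb–Ab) doesn't fit — on degree 4 Ab major would have Db (IV). Dbm is the degree-4 chord of Ab minor, so it is the borrowed iv.

iv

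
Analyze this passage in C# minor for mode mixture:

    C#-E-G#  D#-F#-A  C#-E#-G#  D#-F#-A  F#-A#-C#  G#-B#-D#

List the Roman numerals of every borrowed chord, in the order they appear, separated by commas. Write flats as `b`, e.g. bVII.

The diatonic triads in C# minor (with V from harmonic minor) are C#m, D#dim, E, F#m, G#, A, B. C#–E–G# = C#m, D#–F#–A = D#dim and G#–B#–D# = G# all belong to that set. C#–E#–G# doesn't fit — on degree 1 C# minor would have C#m (i). C# is the degree-1 chord of C# major, so it is the borrowed I. But F#–A#–C# is foreign: the diatonic iv on degree 4 is F#m, whereas F# comes from C# major. It is labeled IV.

I, IV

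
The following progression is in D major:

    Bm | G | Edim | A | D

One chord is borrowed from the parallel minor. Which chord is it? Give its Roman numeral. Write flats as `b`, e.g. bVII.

The diatonic triads in D major are D, Em, F#m, G, A, Bm, C#dim. Of the given chords, Bm, G, A and D are diatonic. Edim (E–G–Bb) is not: scale degree 2 in D major carries Em (ii). In D minor the chord on that degree is Edim, so here it functions as ii°, borrowed from the parallel minor.

ii°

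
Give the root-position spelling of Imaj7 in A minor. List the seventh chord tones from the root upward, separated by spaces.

A C# E G#

The root, A, is scale degree 1 — the same note in A minor and A major; only the chord quality changes. In A major the chord on A is A–C#–E–G#.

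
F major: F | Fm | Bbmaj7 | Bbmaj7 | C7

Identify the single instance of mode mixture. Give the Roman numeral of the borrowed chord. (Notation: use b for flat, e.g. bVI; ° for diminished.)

i

F major has the diatonic set F, Gm, Am, Bb, C, Dm, Edim. F, Bbmaj7 and C7 all belong to that set. Fm (F–Ab–C) is not: scale degree 1 in F major carries F (I). In F minor the chord on that degree is Fm, so here it functions as i, borrowed from the parallel minor.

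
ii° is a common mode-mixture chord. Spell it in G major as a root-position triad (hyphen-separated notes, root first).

ii° is built on scale degree 2, which is A in both G major and its parallel. Stacking thirds in G minor on A gives A–C–Eb.

A-C-Eb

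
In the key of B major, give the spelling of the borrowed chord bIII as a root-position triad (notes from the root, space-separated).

bIII is built on the lowered scale degree 3. In B major degree 3 is D#; lowered it becomes D. Stacking thirds in B minor on D gives D–F#–A.

D F# A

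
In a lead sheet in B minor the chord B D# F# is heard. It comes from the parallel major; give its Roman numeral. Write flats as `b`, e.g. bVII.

I

The root B is the diatonic 1st degree of B minor; the borrowing shows in the chord quality. The diatonic chord on degree 1 would be Bm (i), but B–D#–F# is the major chord from B major. As a borrowed chord it is labeled I.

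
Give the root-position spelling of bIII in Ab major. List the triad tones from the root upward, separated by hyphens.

bIII is built on the lowered scale degree 3. In Ab major degree 3 is C; lowered it becomes Cb. In Ab minor the chord on Cb is Cb–Eb–Gb.

Cb-Eb-Gb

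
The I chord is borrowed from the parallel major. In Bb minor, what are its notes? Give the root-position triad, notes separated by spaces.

The root, Bb, is scale degree 1 — the same note in Bb minor and Bb major; only the chord quality changes. In Bb major the chord on Bb is Bb–D–F.

Bb D F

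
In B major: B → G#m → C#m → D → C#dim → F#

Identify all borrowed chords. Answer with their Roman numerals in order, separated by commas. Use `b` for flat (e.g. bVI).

bIII, ii°

The diatonic triads in B major are B, C#m, D#m, E, F#, G#m, A#dim. Of the given chords, B, G#m, C#m and F# are diatonic. D (D–F#–A) doesn't fit — on degree 3 B major would have D#m (iii). D is the degree-3 chord of B minor, so it is the borrowed bIII. C#dim (C#–E–G) is not: scale degree 2 in B major carries C#m (ii). In B minor the chord on that degree is C#dim, so here it functions as ii°, borrowed from the parallel minor.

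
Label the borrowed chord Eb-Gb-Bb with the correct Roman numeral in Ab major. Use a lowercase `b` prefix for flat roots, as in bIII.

The root Eb is the diatonic 5th degree of Ab major; the borrowing shows in the chord quality. Eb–Gb–Bb is a minor chord — the form found in Ab minor, not the diatonic V (Eb). Borrowed into Ab major it is written v.

v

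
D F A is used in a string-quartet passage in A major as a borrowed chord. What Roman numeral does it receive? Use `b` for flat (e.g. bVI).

iv

The root D is the diatonic 4th degree of A major; the borrowing shows in the chord quality. The diatonic chord on degree 4 would be D (IV), but D–F–A is the minor chord from A minor. As a borrowed chord it is labeled iv.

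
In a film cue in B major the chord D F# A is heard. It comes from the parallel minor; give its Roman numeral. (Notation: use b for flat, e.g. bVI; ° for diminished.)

bIII

The root D is the lowered 3rd scale degree — diatonically B major has D# there. The diatonic chord on degree 3 would be D#m (iii), but D–F#–A is the major chord from B minor. As a borrowed chord it is labeled bIII.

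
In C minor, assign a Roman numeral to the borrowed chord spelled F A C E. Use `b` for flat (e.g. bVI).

The root F is the diatonic 4th degree of C minor; the borrowing shows in the chord quality. The diatonic chord on degree 4 would be Fm (iv), but F–A–C–E is the major-seventh chord from C major. As a borrowed chord it is labeled IVmaj7.

IVmaj7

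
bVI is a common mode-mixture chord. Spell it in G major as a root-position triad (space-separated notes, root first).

bVI is built on the lowered scale degree 6. In G major degree 6 is E; lowered it becomes Eb. Building the major chord from the parallel minor on Eb: Eb–G–Bb.

Eb G Bb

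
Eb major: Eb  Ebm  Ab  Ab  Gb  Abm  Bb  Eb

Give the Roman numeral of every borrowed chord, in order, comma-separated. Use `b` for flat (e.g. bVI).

Eb major has the diatonic set Eb, Fm, Gm, Ab, Bb, Cm, Ddim. Eb, Ab and Bb are all diatonic. Ebm (Eb–Gb–Bb) is not: scale degree 1 in Eb major carries Eb (I). In Eb minor the chord on that degree is Ebm, so here it functions as i, borrowed from the parallel minor. Gb (Gb–Bb–Db) doesn't fit — on degree 3 Eb major would have Gm (iii). Gb is the degree-3 chord of Eb minor, so it is the borrowed bIII. Abm (Ab–Cb–Eb) doesn't fit — on degree 4 Eb major would have Ab (IV). Abm is the degree-4 chord of Eb minor, so it is the borrowed iv.

i, bIII, iv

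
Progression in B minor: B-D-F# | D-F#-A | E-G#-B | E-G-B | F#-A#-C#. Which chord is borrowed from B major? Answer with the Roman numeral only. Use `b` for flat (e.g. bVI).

IV

The diatonic triads in B minor (with V from harmonic minor) are Bm, C#dim, D, Em, F#, G, A. B–D–F# = Bm, D–F#–A = D, E–G–B = Em and F#–A#–C# = F# all belong to that set. E–G#–B doesn't fit — on degree 4 B minor would have Em (iv). E is the degree-4 chord of B major, so it is the borrowed IV.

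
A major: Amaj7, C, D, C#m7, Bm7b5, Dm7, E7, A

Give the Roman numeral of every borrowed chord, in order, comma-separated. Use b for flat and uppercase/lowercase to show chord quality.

In A major the diatonic chords are A, Bm, C#m, D, E, F#m, G#dim. Amaj7, D, C#m7, E7 and A are all diatonic. C (C–E–G) is not: scale degree 3 in A major carries C#m (iii). In A minor the chord on that degree is C, so here it functions as bIII, borrowed from the parallel minor. But Bm7b5 (B–D–F–A) is foreign: the diatonic ii on degree 2 is Bm, whereas Bm7b5 comes from A minor. It is labeled iiø7. Dm7 (D–F–A–C) is not: scale degree 4 in A major carries D (IV). In A minor the chord on that degree is Dm7, so here it functions as iv7, borrowed from the parallel minor.

bIII, iiø7, iv7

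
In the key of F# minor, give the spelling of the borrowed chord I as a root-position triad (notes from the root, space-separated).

F# A# C#

I is built on scale degree 1, which is F# in both F# minor and its parallel. Stacking thirds in F# major on F# gives F#–A#–C#.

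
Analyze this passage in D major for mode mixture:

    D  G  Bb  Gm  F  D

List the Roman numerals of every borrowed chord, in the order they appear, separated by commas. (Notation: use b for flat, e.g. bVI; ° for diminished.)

In D major the diatonic chords are D, Em, F#m, G, A, Bm, C#dim. D and G both belong to that set. Bb (Bb–D–F) doesn't fit — on degree 6 D major would have Bm (vi). Bb is the degree-6 chord of D minor, so it is the borrowed bVI. Gm (G–Bb–D) doesn't fit — on degree 4 D major would have G (IV). Gm is the degree-4 chord of D minor, so it is the borrowed iv. F (F–A–C) is not: scale degree 3 in D major carries F#m (iii). In D minor the chord on that degree is F, so here it functions as bIII, borrowed from the parallel minor.

bVI, iv, bIII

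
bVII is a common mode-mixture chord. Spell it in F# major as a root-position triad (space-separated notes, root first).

bVII is built on the lowered scale degree 7. In F# major degree 7 is E#; lowered it becomes E. Building the major chord from the parallel minor on E: E–G#–B.

E G# B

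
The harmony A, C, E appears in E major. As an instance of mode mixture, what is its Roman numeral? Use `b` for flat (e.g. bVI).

A is scale degree 4 in E major. Diatonically E major has A (IV) on that degree; A–C–E is instead the minor chord native to E minor, so it takes the label iv.

iv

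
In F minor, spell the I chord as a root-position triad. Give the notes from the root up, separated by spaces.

The root, F, is scale degree 1 — the same note in F minor and F major; only the chord quality changes. Building the major chord from the parallel major on F: F–A–C.

F A C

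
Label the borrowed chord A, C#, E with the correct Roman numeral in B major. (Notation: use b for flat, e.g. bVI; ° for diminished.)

bVII

In B major scale degree 7 is A#; A is its lowered form, from B minor. The diatonic chord on degree 7 would be A#dim (vii°), but A–C#–E is the major chord from B minor. As a borrowed chord it is labeled bVII.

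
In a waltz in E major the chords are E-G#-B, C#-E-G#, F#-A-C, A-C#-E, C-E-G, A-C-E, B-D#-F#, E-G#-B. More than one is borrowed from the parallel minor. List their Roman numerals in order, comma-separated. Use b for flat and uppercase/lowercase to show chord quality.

ii°, bVI, iv

The diatonic triads in E major are E, F#m, G#m, A, B, C#m, D#dim. E–G#–B = E, C#–E–G# = C#m, A–C#–E = A and B–D#–F# = B are all diatonic. F#–A–C doesn't fit — on degree 2 E major would have F#m (ii). F#dim is the degree-2 chord of E minor, so it is the borrowed ii°. C–E–G doesn't fit — on degree 6 E major would have C#m (vi). C is the degree-6 chord of E minor, so it is the borrowed bVI. But A–C–E is foreign: the diatonic IV on degree 4 is A, whereas Am comes from E minor. It is labeled iv.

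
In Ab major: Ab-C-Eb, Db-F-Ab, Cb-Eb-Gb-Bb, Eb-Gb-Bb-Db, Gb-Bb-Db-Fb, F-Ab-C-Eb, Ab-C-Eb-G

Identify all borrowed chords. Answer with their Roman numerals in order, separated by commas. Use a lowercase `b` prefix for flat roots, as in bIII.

bIIImaj7, v7, bVII7

Ab major has the diatonic set Ab, Bbm, Cm, Db, Eb, Fm, Gdim. Of the given chords, Ab–C–Eb = Ab, Db–F–Ab = Db, F–Ab–C–Eb = Fm7 and Ab–C–Eb–G = Abmaj7 are diatonic. Cb–Eb–Gb–Bb doesn't fit — on degree 3 Ab major would have Cm (iii). Cbmaj7 is the degree-3 chord of Ab minor, so it is the borrowed bIIImaj7. Eb–Gb–Bb–Db doesn't fit — on degree 5 Ab major would have Eb (V). Ebm7 is the degree-5 chord of Ab minor, so it is the borrowed v7. Gb–Bb–Db–Fb doesn't fit — on degree 7 Ab major would have Gdim (vii°). Gb7 is the degree-7 chord of Ab minor, so it is the borrowed bVII7.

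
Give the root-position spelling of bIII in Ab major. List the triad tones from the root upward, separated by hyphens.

bIII is built on the lowered scale degree 3. In Ab major degree 3 is C; lowered it becomes Cb. Building the major chord from the parallel minor on Cb: Cb–Eb–Gb.

Cb-Eb-Gb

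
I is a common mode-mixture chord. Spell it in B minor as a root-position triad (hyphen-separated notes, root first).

The root, B, is scale degree 1 — the same note in B minor and B major; only the chord quality changes. Stacking thirds in B major on B gives B–D#–F#.

B-D#-F#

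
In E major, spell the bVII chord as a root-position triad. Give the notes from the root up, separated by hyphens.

D-F#-A

bVII is built on the lowered scale degree 7. In E major degree 7 is D#; lowered it becomes D. In E minor the chord on D is D–F#–A.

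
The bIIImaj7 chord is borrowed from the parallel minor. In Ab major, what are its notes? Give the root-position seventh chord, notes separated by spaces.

The root of bIIImaj7 is the lowered 3rd degree: C becomes Cb. Stacking thirds in Ab minor on Cb gives Cb–Eb–Gb–Bb.

Cb Eb Gb Bb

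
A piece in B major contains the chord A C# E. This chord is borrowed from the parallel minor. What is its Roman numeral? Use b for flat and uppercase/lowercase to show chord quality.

bVII

A is the lowered form of scale degree 7 in B major (the diatonic degree 7 is A#). A–C#–E is a major chord — the form found in B minor, not the diatonic vii° (A#dim). Borrowed into B major it is written bVII.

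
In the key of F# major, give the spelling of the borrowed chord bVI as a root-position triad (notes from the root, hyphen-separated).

D-F#-A

Scale degree 6 in F# major is D#. bVI uses the lowered form, D, taken from F# minor. Stacking thirds in F# minor on D gives D–F#–A.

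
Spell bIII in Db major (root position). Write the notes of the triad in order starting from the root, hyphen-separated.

Fb-Ab-Cb

bIII is built on the lowered scale degree 3. In Db major degree 3 is F; lowered it becomes Fb. In Db minor the chord on Fb is Fb–Ab–Cb.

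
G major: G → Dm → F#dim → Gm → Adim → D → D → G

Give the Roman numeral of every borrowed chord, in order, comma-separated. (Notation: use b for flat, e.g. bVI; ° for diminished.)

v, i, ii°

In G major the diatonic chords are G, Am, Bm, C, D, Em, F#dim. G, F#dim and D are all diatonic. Dm (D–F–A) doesn't fit — on degree 5 G major would have D (V). Dm is the degree-5 chord of G minor, so it is the borrowed v. Gm (G–Bb–D) doesn't fit — on degree 1 G major would have G (I). Gm is the degree-1 chord of G minor, so it is the borrowed i. Adim (A–C–Eb) doesn't fit — on degree 2 G major would have Am (ii). Adim is the degree-2 chord of G minor, so it is the borrowed ii°.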